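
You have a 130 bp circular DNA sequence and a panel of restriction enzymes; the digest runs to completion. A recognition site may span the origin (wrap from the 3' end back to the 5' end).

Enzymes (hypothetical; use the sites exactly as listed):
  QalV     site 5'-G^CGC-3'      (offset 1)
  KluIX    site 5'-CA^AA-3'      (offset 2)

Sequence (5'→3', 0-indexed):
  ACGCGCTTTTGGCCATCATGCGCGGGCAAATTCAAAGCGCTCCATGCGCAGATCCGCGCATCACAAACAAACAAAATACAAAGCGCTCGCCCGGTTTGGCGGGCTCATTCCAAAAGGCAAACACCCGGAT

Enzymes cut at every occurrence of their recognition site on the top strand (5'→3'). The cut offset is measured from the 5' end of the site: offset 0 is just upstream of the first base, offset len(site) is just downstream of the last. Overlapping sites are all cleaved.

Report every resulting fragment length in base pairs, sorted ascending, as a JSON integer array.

[3,3,4,4,6,7,7,8,9,9,10,14,17,29]

Per-enzyme occurrences:
  QalV GCGC/1: at [2, 19, 36, 45, 55, 82] ⇒ [3, 20, 37, 46, 56, 83]
  KluIX CAAA/2: at [26, 32, 63, 67, 71, 78, 110, 117] ⇒ [28, 34, 65, 69, 73, 80, 112, 119]

All cut coordinates (distinct, sorted): [3, 20, 28, 34, 37, 46, 56, 65, 69, 73, 80, 83, 112, 119]

Fragments:
  3→20: 17 bp
  20→28: 8 bp
  28→34: 6 bp
  34→37: 3 bp
  37→46: 9 bp
  46→56: 10 bp
  56→65: 9 bp
  65→69: 4 bp
  69→73: 4 bp
  73→80: 7 bp
  80→83: 3 bp
  83→112: 29 bp
  112→119: 7 bp
  119→3 (wrap): 130-119+3 = 14 bp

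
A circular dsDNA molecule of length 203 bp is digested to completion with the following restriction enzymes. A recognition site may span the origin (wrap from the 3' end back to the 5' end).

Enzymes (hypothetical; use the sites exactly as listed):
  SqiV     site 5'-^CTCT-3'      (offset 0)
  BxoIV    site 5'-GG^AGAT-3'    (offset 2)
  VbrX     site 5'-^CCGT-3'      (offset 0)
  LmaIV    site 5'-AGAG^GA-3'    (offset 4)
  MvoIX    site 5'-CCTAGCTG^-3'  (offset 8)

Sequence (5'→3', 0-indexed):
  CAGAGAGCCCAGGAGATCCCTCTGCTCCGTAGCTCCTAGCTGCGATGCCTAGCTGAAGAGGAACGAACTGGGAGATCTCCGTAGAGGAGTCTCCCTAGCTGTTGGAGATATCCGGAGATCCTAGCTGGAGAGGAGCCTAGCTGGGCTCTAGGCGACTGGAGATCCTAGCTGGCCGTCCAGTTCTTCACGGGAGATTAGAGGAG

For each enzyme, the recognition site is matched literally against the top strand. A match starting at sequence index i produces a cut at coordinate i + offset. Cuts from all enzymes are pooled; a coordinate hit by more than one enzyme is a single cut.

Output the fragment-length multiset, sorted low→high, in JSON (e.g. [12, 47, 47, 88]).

Site scan:
  SqiV (CTCT, off=0): starts [19, 145] → cuts [19, 145]
  BxoIV (GGAGAT, off=2): starts [11, 70, 103, 113, 157, 189] → cuts [13, 72, 105, 115, 159, 191]
  VbrX (CCGT, off=0): starts [26, 78, 172] → cuts [26, 78, 172]
  LmaIV (AGAGGA, off=4): starts [56, 82, 128, 196] → cuts [60, 86, 132, 200]
  MvoIX (CCTAGCTG, off=8): starts [34, 47, 93, 119, 135, 163] → cuts [42, 55, 101, 127, 143, 171]

All cut coordinates (distinct, sorted): [13, 19, 26, 42, 55, 60, 72, 78, 86, 101, 105, 115, 127, 132, 143, 145, 159, 171, 172, 191, 200]

Fragments:
  13→19: 6 bp
  19→26: 7 bp
  26→42: 16 bp
  42→55: 13 bp
  55→60: 5 bp
  60→72: 12 bp
  72→78: 6 bp
  78→86: 8 bp
  86→101: 15 bp
  101→105: 4 bp
  105→115: 10 bp
  115→127: 12 bp
  127→132: 5 bp
  132→143: 11 bp
  143→145: 2 bp
  145→159: 14 bp
  159→171: 12 bp
  171→172: 1 bp
  172→191: 19 bp
  191→200: 9 bp
  200→13 (wrap): 203-200+13 = 16 bp

[1,2,4,5,5,6,6,7,8,9,10,11,12,12,12,13,14,15,16,16,19]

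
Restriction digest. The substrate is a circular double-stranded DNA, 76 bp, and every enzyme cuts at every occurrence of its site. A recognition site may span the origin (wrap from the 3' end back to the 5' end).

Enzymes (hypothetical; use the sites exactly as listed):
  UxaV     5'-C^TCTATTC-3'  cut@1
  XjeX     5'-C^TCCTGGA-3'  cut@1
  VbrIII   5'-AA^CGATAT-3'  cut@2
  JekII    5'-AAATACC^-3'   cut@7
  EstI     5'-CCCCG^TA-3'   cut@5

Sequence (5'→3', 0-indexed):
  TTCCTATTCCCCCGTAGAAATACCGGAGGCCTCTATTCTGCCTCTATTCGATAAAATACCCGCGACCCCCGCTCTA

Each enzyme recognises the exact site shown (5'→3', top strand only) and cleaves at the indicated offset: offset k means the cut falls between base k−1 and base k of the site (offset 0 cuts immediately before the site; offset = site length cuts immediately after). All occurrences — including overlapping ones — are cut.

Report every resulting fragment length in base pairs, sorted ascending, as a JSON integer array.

[7,10,11,12,18,18]

Site scan:
  UxaV CTCTATTC/1: at [30, 41, 71] ⇒ [31, 42, 72]
  XjeX (CTCCTGGA, off=1): no sites
  VbrIII (AACGATAT, off=2): no sites
  JekII AAATACC/7: at [17, 53] ⇒ [24, 60]
  EstI CCCCGTA/5: at [9] ⇒ [14]

Pooled cuts: [14, 24, 31, 42, 60, 72]

Fragments:
  14→24: 10 bp
  24→31: 7 bp
  31→42: 11 bp
  42→60: 18 bp
  60→72: 12 bp
  72→14 (wrap): 76-72+14 = 18 bp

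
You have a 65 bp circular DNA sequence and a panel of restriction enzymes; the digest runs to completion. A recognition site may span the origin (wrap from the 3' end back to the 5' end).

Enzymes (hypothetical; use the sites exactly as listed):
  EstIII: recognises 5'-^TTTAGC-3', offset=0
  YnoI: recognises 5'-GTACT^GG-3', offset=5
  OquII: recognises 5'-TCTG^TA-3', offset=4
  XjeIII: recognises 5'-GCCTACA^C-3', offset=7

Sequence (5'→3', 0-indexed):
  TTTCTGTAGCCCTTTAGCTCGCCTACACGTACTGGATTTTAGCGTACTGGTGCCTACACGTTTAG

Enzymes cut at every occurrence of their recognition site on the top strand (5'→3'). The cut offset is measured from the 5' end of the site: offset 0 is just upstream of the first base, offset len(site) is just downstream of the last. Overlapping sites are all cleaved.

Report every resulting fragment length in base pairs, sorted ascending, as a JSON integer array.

[4,6,6,10,11,13,15]

Scan for sites:
  EstIII TTTAGC/0: at [12, 37] ⇒ [12, 37]
  YnoI GTACTGG/5: at [28, 43] ⇒ [33, 48]
  OquII TCTGTA/4: at [2] ⇒ [6]
  XjeIII GCCTACAC/7: at [20, 51] ⇒ [27, 58]

All cut coordinates (distinct, sorted): [6, 12, 27, 33, 37, 48, 58]

Fragments:
  6→12: 6 bp
  12→27: 15 bp
  27→33: 6 bp
  33→37: 4 bp
  37→48: 11 bp
  48→58: 10 bp
  58→6 (wrap): 65-58+6 = 13 bp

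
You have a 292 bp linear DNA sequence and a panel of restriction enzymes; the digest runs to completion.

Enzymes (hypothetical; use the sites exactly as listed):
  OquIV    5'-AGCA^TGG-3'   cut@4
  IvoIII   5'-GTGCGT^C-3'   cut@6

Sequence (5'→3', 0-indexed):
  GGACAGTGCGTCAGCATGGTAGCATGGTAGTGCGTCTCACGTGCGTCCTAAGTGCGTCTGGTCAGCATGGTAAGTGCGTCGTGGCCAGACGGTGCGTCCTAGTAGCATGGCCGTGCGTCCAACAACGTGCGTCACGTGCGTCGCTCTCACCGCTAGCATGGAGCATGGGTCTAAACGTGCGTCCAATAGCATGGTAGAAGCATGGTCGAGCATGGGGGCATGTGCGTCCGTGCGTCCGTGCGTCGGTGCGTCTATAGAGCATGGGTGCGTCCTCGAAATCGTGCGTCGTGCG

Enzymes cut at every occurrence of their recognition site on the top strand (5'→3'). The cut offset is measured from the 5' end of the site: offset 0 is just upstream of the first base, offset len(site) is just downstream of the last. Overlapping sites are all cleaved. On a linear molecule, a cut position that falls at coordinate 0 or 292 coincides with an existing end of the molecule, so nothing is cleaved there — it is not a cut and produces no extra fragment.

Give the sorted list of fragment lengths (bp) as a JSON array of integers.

[5,6,7,8,8,8,8,9,9,9,10,10,10,10,11,11,11,11,11,11,12,14,15,16,17,17,18]

Per-enzyme occurrences:
  OquIV AGCATGG/4: at [12, 20, 63, 103, 154, 161, 187, 198, 208, 257] ⇒ [16, 24, 67, 107, 158, 165, 191, 202, 212, 261]
  IvoIII GTGCGTC/6: at [5, 29, 40, 51, 73, 91, 112, 126, 135, 176, 221, 229, 237, 245, 264, 280] ⇒ [11, 35, 46, 57, 79, 97, 118, 132, 141, 182, 227, 235, 243, 251, 270, 286]

All cut coordinates (distinct, sorted): [11, 16, 24, 35, 46, 57, 67, 79, 97, 107, 118, 132, 141, 158, 165, 182, 191, 202, 212, 227, 235, 243, 251, 261, 270, 286]

Fragments:
  [0,11): 11 bp
  [11,16): 5 bp
  [16,24): 8 bp
  [24,35): 11 bp
  [35,46): 11 bp
  [46,57): 11 bp
  [57,67): 10 bp
  [67,79): 12 bp
  [79,97): 18 bp
  [97,107): 10 bp
  [107,118): 11 bp
  [118,132): 14 bp
  [132,141): 9 bp
  [141,158): 17 bp
  [158,165): 7 bp
  [165,182): 17 bp
  [182,191): 9 bp
  [191,202): 11 bp
  [202,212): 10 bp
  [212,227): 15 bp
  [227,235): 8 bp
  [235,243): 8 bp
  [243,251): 8 bp
  [251,261): 10 bp
  [261,270): 9 bp
  [270,286): 16 bp
  [286,292): 6 bp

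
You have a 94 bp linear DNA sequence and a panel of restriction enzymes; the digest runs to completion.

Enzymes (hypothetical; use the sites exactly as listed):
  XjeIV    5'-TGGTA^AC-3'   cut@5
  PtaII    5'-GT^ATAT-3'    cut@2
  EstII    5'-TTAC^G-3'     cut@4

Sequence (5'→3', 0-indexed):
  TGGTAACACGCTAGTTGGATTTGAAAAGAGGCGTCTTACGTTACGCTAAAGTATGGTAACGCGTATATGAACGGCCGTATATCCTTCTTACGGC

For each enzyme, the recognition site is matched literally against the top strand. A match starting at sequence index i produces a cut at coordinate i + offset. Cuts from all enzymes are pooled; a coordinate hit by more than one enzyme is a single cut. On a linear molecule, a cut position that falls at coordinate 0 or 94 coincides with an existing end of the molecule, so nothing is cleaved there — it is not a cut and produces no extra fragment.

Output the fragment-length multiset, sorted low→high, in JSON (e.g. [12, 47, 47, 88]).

Per-enzyme occurrences:
  XjeIV (TGGTAAC, off=5): starts [0, 53] → cuts [5, 58]
  PtaII (GTATAT, off=2): starts [62, 76] → cuts [64, 78]
  EstII (TTACG, off=4): starts [35, 40, 87] → cuts [39, 44, 91]

Pooled cuts: [5, 39, 44, 58, 64, 78, 91]

Fragments:
  [0,5): 5 bp
  [5,39): 34 bp
  [39,44): 5 bp
  [44,58): 14 bp
  [58,64): 6 bp
  [64,78): 14 bp
  [78,91): 13 bp
  [91,94): 3 bp

[3,5,5,6,13,14,14,34]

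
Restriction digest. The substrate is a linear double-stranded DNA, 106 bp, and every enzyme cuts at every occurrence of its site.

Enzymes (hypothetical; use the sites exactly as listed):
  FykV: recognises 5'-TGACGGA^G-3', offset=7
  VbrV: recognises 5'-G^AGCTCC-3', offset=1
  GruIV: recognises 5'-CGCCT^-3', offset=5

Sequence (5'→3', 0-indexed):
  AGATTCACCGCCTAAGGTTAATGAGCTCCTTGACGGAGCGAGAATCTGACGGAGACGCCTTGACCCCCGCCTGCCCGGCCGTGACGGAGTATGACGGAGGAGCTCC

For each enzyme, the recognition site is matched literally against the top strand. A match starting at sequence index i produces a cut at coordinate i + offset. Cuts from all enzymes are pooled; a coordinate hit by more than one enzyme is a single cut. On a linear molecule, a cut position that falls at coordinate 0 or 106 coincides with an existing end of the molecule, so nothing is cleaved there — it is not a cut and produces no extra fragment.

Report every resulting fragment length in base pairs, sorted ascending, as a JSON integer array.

Scan for sites:
  FykV TGACGGAG/7: at [30, 46, 81, 91] ⇒ [37, 53, 88, 98]
  VbrV GAGCTCC/1: at [22, 99] ⇒ [23, 100]
  GruIV CGCCT/5: at [8, 55, 67] ⇒ [13, 60, 72]

All cut coordinates (distinct, sorted): [13, 23, 37, 53, 60, 72, 88, 98, 100]

Fragments:
  [0,13): 13 bp
  [13,23): 10 bp
  [23,37): 14 bp
  [37,53): 16 bp
  [53,60): 7 bp
  [60,72): 12 bp
  [72,88): 16 bp
  [88,98): 10 bp
  [98,100): 2 bp
  [100,106): 6 bp

[2,6,7,10,10,12,13,14,16,16]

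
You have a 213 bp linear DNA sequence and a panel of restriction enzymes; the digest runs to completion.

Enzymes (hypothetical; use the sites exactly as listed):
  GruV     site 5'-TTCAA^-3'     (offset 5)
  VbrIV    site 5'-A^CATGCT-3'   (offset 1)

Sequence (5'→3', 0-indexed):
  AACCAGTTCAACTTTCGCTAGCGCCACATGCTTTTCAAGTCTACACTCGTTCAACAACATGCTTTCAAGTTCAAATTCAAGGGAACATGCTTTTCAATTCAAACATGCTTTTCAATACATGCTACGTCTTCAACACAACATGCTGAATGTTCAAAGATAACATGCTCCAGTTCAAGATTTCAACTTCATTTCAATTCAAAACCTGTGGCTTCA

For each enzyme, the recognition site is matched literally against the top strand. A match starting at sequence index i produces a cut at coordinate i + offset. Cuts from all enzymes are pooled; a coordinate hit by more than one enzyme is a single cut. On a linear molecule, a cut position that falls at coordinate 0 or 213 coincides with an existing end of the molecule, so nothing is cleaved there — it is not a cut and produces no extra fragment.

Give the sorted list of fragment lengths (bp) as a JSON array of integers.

Site scan:
  GruV (TTCAA, off=5): starts [6, 33, 49, 63, 69, 75, 92, 97, 110, 128, 149, 170, 178, 189, 194] → cuts [11, 38, 54, 68, 74, 80, 97, 102, 115, 133, 154, 175, 183, 194, 199]
  VbrIV (ACATGCT, off=1): starts [25, 56, 84, 102, 116, 137, 159] → cuts [26, 57, 85, 103, 117, 138, 160]

All cut coordinates (distinct, sorted): [11, 26, 38, 54, 57, 68, 74, 80, 85, 97, 102, 103, 115, 117, 133, 138, 154, 160, 175, 183, 194, 199]

Fragments:
  [0,11): 11 bp
  [11,26): 15 bp
  [26,38): 12 bp
  [38,54): 16 bp
  [54,57): 3 bp
  [57,68): 11 bp
  [68,74): 6 bp
  [74,80): 6 bp
  [80,85): 5 bp
  [85,97): 12 bp
  [97,102): 5 bp
  [102,103): 1 bp
  [103,115): 12 bp
  [115,117): 2 bp
  [117,133): 16 bp
  [133,138): 5 bp
  [138,154): 16 bp
  [154,160): 6 bp
  [160,175): 15 bp
  [175,183): 8 bp
  [183,194): 11 bp
  [194,199): 5 bp
  [199,213): 14 bp

[1,2,3,5,5,5,5,6,6,6,8,11,11,11,12,12,12,14,15,15,16,16,16]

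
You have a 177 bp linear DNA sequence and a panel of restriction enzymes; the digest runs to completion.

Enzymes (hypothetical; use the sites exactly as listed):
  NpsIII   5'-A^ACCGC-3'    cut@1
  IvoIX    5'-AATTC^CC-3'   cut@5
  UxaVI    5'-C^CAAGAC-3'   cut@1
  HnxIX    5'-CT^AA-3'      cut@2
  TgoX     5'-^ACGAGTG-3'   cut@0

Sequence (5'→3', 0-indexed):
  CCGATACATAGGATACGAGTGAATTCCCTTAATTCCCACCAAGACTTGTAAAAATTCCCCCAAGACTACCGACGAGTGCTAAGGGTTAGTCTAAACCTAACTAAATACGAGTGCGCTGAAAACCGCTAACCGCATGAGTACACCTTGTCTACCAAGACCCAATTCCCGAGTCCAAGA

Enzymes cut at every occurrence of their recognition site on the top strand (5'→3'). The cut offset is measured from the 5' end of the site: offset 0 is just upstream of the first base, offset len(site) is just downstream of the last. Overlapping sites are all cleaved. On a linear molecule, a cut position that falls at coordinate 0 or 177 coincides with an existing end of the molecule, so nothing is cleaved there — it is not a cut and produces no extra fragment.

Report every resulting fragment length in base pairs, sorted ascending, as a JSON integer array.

Per-enzyme occurrences:
  NpsIII (AACCGC, off=1): starts [120, 127] → cuts [121, 128]
  IvoIX (AATTCCC, off=5): starts [21, 30, 52, 160] → cuts [26, 35, 57, 165]
  UxaVI (CCAAGAC, off=1): starts [38, 59, 151] → cuts [39, 60, 152]
  HnxIX (CTAA, off=2): starts [78, 90, 96, 100, 125] → cuts [80, 92, 98, 102, 127]
  TgoX (ACGAGTG, off=0): starts [14, 71, 106] → cuts [14, 71, 106]

All cut coordinates (distinct, sorted): [14, 26, 35, 39, 57, 60, 71, 80, 92, 98, 102, 106, 121, 127, 128, 152, 165]

Fragments:
  [0,14): 14 bp
  [14,26): 12 bp
  [26,35): 9 bp
  [35,39): 4 bp
  [39,57): 18 bp
  [57,60): 3 bp
  [60,71): 11 bp
  [71,80): 9 bp
  [80,92): 12 bp
  [92,98): 6 bp
  [98,102): 4 bp
  [102,106): 4 bp
  [106,121): 15 bp
  [121,127): 6 bp
  [127,128): 1 bp
  [128,152): 24 bp
  [152,165): 13 bp
  [165,177): 12 bp

[1,3,4,4,4,6,6,9,9,11,12,12,12,13,14,15,18,24]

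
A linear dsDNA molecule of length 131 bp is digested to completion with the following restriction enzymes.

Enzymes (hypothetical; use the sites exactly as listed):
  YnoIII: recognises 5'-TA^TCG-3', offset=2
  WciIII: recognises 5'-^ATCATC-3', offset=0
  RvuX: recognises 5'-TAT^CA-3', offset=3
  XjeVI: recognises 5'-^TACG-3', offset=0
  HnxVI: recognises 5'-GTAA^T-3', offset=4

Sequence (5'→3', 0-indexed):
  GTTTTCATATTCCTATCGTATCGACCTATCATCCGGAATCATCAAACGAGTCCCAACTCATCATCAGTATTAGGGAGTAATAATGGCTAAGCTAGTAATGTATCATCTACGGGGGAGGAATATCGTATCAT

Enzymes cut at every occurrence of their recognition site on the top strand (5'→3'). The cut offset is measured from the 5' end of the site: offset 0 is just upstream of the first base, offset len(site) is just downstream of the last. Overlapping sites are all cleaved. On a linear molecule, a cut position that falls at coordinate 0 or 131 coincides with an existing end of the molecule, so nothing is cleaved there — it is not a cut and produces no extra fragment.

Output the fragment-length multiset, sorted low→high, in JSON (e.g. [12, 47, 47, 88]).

Per-enzyme occurrences:
  YnoIII (TATCG, off=2): starts [13, 18, 120] → cuts [15, 20, 122]
  WciIII (ATCATC, off=0): starts [27, 37, 59, 101] → cuts [27, 37, 59, 101]
  RvuX (TATCA, off=3): starts [26, 100, 125] → cuts [29, 103, 128]
  XjeVI (TACG, off=0): starts [107] → cuts [107]
  HnxVI (GTAAT, off=4): starts [76, 94] → cuts [80, 98]

Pooled cuts: [15, 20, 27, 29, 37, 59, 80, 98, 101, 103, 107, 122, 128]

Fragments:
  [0,15): 15 bp
  [15,20): 5 bp
  [20,27): 7 bp
  [27,29): 2 bp
  [29,37): 8 bp
  [37,59): 22 bp
  [59,80): 21 bp
  [80,98): 18 bp
  [98,101): 3 bp
  [101,103): 2 bp
  [103,107): 4 bp
  [107,122): 15 bp
  [122,128): 6 bp
  [128,131): 3 bp

[2,2,3,3,4,5,6,7,8,15,15,18,21,22]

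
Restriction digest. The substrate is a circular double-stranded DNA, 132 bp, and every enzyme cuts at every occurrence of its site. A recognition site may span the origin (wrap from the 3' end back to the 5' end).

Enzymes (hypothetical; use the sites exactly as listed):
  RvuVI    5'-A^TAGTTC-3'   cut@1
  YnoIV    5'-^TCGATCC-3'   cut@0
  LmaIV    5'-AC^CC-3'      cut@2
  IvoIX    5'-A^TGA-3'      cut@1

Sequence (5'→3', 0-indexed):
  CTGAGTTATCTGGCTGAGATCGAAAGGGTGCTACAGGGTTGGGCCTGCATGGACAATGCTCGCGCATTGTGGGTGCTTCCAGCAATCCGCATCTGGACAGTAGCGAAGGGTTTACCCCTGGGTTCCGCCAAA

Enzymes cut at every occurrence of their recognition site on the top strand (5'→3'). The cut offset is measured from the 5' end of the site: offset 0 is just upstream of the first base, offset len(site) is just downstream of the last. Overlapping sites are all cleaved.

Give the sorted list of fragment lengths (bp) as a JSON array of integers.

[132]

Scan for sites:
  RvuVI (ATAGTTC, off=1): no sites
  YnoIV (TCGATCC, off=0): no sites
  LmaIV (ACCC, off=2): starts [113] → cuts [115]
  IvoIX (ATGA, off=1): no sites

All cut coordinates (distinct, sorted): [115]

Fragments:
  115→115 (wrap): 132-115+115 = 132 bp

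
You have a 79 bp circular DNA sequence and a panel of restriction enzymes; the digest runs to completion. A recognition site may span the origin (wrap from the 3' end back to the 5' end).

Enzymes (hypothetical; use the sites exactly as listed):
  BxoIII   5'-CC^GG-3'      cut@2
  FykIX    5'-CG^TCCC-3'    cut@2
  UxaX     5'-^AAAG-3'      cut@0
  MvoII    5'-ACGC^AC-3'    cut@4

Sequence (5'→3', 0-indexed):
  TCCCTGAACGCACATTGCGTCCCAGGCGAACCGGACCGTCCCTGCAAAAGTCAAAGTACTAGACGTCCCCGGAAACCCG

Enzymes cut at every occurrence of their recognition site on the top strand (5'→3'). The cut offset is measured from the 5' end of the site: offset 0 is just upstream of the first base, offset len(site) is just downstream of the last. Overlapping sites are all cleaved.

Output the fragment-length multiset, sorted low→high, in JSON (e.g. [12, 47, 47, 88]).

[5,6,6,8,8,9,11,13,13]

Scan for sites:
  BxoIII (CCGG, off=2): starts [30, 68] → cuts [32, 70]
  FykIX (CGTCCC, off=2): starts [17, 36, 63, 77] → cuts [0, 19, 38, 65]
  UxaX (AAAG, off=0): starts [46, 52] → cuts [46, 52]
  MvoII (ACGCAC, off=4): starts [7] → cuts [11]

All cut coordinates (distinct, sorted): [0, 11, 19, 32, 38, 46, 52, 65, 70]

Fragments:
  0→11: 11 bp
  11→19: 8 bp
  19→32: 13 bp
  32→38: 6 bp
  38→46: 8 bp
  46→52: 6 bp
  52→65: 13 bp
  65→70: 5 bp
  70→0 (wrap): 79-70+0 = 9 bp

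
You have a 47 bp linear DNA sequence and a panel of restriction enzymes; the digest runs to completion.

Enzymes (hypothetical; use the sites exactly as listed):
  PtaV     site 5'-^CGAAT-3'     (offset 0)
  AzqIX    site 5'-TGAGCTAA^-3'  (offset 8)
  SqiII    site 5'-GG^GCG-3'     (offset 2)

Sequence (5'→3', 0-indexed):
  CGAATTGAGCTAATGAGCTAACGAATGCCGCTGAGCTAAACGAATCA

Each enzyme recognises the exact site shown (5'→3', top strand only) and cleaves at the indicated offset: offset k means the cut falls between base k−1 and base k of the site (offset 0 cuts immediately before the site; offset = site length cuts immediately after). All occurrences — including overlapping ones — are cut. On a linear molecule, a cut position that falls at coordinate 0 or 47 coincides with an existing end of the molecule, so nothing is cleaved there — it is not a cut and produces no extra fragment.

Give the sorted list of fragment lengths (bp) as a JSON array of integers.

Site scan:
  PtaV CGAAT/0: at [0, 21, 40] ⇒ [21, 40] (position 0 is a terminus of the linear molecule — no cut)
  AzqIX TGAGCTAA/8: at [5, 13, 31] ⇒ [13, 21, 39]
  SqiII (GGGCG, off=2): no sites

All cut coordinates (distinct, sorted): [13, 21, 39, 40]

Fragments:
  [0,13): 13 bp
  [13,21): 8 bp
  [21,39): 18 bp
  [39,40): 1 bp
  [40,47): 7 bp

[1,7,8,13,18]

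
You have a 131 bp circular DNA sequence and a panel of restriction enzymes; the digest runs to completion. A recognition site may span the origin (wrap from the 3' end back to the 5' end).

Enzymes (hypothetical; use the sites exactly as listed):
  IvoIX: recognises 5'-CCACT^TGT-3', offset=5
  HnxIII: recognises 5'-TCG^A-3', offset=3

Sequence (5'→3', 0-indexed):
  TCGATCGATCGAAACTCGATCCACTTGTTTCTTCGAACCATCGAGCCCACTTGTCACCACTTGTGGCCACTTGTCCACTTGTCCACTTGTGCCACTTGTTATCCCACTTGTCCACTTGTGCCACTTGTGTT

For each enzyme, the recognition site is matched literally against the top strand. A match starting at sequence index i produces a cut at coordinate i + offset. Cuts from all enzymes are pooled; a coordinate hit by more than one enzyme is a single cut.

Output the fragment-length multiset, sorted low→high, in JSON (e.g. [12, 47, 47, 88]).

[4,4,7,7,8,8,8,8,8,9,9,9,10,10,10,12]

Site scan:
  IvoIX (CCACTTGT, off=5): starts [20, 46, 56, 66, 74, 82, 91, 103, 111, 120] → cuts [25, 51, 61, 71, 79, 87, 96, 108, 116, 125]
  HnxIII (TCGA, off=3): starts [0, 4, 8, 15, 32, 40] → cuts [3, 7, 11, 18, 35, 43]

All cut coordinates (distinct, sorted): [3, 7, 11, 18, 25, 35, 43, 51, 61, 71, 79, 87, 96, 108, 116, 125]

Fragments:
  3→7: 4 bp
  7→11: 4 bp
  11→18: 7 bp
  18→25: 7 bp
  25→35: 10 bp
  35→43: 8 bp
  43→51: 8 bp
  51→61: 10 bp
  61→71: 10 bp
  71→79: 8 bp
  79→87: 8 bp
  87→96: 9 bp
  96→108: 12 bp
  108→116: 8 bp
  116→125: 9 bp
  125→3 (wrap): 131-125+3 = 9 bp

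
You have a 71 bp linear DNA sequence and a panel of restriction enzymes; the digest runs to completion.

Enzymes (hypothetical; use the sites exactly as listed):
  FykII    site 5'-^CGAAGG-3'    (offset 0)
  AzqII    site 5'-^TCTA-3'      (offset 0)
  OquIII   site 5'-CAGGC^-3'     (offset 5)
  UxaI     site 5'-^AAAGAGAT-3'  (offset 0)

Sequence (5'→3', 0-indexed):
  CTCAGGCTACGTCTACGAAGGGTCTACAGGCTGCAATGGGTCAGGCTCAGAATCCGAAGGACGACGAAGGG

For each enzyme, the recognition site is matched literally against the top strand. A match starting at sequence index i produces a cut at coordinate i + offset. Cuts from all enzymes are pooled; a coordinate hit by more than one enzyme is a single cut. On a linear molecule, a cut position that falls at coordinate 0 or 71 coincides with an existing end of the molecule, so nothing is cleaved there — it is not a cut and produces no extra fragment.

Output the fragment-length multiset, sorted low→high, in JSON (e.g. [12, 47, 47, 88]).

[4,4,7,7,7,8,9,10,15]

Site scan:
  FykII CGAAGG/0: at [15, 54, 64] ⇒ [15, 54, 64]
  AzqII TCTA/0: at [11, 22] ⇒ [11, 22]
  OquIII CAGGC/5: at [2, 26, 41] ⇒ [7, 31, 46]
  UxaI (AAAGAGAT, off=0): no sites

All cut coordinates (distinct, sorted): [7, 11, 15, 22, 31, 46, 54, 64]

Fragment lengths:
  [0,7): 7 bp
  [7,11): 4 bp
  [11,15): 4 bp
  [15,22): 7 bp
  [22,31): 9 bp
  [31,46): 15 bp
  [46,54): 8 bp
  [54,64): 10 bp
  [64,71): 7 bp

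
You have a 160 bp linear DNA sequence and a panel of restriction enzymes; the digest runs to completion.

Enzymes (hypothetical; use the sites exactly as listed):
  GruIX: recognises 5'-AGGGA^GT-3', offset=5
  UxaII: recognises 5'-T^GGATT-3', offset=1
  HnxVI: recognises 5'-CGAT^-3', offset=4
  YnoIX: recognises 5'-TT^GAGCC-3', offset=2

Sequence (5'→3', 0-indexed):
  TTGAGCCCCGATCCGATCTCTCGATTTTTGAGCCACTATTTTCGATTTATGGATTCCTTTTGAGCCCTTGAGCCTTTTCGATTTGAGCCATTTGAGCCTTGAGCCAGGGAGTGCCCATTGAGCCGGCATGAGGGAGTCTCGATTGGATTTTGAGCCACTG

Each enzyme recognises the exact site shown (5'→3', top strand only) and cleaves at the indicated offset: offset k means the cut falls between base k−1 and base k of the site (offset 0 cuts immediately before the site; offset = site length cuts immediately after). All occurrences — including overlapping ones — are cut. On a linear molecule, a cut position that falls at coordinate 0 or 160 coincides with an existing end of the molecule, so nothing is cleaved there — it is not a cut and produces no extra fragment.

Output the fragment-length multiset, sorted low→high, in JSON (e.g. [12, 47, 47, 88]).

[1,2,2,4,4,5,7,7,8,8,8,9,9,9,10,10,11,13,16,17]

Site scan:
  GruIX AGGGAGT/5: at [105, 130] ⇒ [110, 135]
  UxaII TGGATT/1: at [49, 143] ⇒ [50, 144]
  HnxVI CGAT/4: at [8, 13, 21, 42, 78, 139] ⇒ [12, 17, 25, 46, 82, 143]
  YnoIX TTGAGCC/2: at [0, 27, 59, 67, 82, 91, 98, 117, 149] ⇒ [2, 29, 61, 69, 84, 93, 100, 119, 151]

Pooled cuts: [2, 12, 17, 25, 29, 46, 50, 61, 69, 82, 84, 93, 100, 110, 119, 135, 143, 144, 151]

Fragments:
  [0,2): 2 bp
  [2,12): 10 bp
  [12,17): 5 bp
  [17,25): 8 bp
  [25,29): 4 bp
  [29,46): 17 bp
  [46,50): 4 bp
  [50,61): 11 bp
  [61,69): 8 bp
  [69,82): 13 bp
  [82,84): 2 bp
  [84,93): 9 bp
  [93,100): 7 bp
  [100,110): 10 bp
  [110,119): 9 bp
  [119,135): 16 bp
  [135,143): 8 bp
  [143,144): 1 bp
  [144,151): 7 bp
  [151,160): 9 bp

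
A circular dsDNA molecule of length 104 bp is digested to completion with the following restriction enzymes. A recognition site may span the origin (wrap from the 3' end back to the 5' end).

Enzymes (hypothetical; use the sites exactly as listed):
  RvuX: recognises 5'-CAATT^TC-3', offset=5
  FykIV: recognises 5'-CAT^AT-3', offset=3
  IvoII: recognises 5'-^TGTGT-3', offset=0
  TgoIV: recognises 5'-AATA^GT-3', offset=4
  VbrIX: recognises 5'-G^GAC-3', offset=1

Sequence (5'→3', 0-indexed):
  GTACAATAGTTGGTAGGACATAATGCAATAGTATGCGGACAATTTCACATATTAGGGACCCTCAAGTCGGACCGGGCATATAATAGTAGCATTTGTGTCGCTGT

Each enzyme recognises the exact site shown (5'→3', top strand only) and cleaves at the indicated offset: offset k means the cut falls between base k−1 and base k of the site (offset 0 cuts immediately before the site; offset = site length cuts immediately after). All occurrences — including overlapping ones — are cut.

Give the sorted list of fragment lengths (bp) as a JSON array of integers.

Scan for sites:
  RvuX (CAATTTC, off=5): starts [39] → cuts [44]
  FykIV (CATAT, off=3): starts [47, 76] → cuts [50, 79]
  IvoII (TGTGT, off=0): starts [93, 101] → cuts [93, 101]
  TgoIV (AATAGT, off=4): starts [4, 26, 81] → cuts [8, 30, 85]
  VbrIX (GGAC, off=1): starts [15, 36, 55, 68] → cuts [16, 37, 56, 69]

Pooled cuts: [8, 16, 30, 37, 44, 50, 56, 69, 79, 85, 93, 101]

Fragments:
  8→16: 8 bp
  16→30: 14 bp
  30→37: 7 bp
  37→44: 7 bp
  44→50: 6 bp
  50→56: 6 bp
  56→69: 13 bp
  69→79: 10 bp
  79→85: 6 bp
  85→93: 8 bp
  93→101: 8 bp
  101→8 (wrap): 104-101+8 = 11 bp

[6,6,6,7,7,8,8,8,10,11,13,14]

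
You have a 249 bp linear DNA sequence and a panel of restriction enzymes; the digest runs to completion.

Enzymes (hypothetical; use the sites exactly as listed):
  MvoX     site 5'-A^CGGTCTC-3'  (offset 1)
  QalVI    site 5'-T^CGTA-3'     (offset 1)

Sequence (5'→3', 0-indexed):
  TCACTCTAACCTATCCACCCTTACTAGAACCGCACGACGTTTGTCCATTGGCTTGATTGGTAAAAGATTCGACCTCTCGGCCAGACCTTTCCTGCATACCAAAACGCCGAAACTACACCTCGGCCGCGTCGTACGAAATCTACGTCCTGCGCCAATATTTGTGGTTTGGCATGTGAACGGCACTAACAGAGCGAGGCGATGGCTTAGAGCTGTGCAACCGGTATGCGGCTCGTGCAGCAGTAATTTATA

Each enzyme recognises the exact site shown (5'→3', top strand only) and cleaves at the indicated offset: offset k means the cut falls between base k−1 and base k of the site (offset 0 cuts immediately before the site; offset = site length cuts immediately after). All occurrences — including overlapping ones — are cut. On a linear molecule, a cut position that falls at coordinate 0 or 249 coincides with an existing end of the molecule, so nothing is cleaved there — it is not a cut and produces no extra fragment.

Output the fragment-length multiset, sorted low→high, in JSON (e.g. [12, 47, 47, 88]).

Site scan:
  MvoX (ACGGTCTC, off=1): no sites
  QalVI (TCGTA, off=1): starts [128] → cuts [129]

All cut coordinates (distinct, sorted): [129]

Fragment lengths:
  [0,129): 129 bp
  [129,249): 120 bp

[120,129]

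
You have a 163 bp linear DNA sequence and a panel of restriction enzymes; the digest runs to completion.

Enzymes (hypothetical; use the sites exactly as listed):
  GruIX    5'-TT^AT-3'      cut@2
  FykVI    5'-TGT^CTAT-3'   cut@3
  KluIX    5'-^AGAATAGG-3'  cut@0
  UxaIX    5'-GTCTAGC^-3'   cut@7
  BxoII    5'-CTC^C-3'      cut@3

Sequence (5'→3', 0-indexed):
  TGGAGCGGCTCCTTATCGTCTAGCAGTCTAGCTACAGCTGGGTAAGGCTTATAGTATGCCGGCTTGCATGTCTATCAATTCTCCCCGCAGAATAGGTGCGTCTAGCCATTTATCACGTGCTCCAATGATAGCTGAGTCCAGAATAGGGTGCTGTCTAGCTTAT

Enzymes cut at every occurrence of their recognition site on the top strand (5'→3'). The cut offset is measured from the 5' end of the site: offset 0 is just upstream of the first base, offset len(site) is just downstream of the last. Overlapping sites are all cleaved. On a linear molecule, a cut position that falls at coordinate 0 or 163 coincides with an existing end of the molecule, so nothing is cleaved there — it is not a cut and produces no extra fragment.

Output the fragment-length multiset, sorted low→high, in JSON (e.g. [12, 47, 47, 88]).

[2,2,3,5,5,8,10,11,11,12,17,18,18,20,21]

Site scan:
  GruIX TTAT/2: at [12, 48, 109, 159] ⇒ [14, 50, 111, 161]
  FykVI TGTCTAT/3: at [68] ⇒ [71]
  KluIX AGAATAGG/0: at [88, 139] ⇒ [88, 139]
  UxaIX GTCTAGC/7: at [17, 25, 99, 152] ⇒ [24, 32, 106, 159]
  BxoII CTCC/3: at [8, 80, 119] ⇒ [11, 83, 122]

All cut coordinates (distinct, sorted): [11, 14, 24, 32, 50, 71, 83, 88, 106, 111, 122, 139, 159, 161]

Fragments:
  [0,11): 11 bp
  [11,14): 3 bp
  [14,24): 10 bp
  [24,32): 8 bp
  [32,50): 18 bp
  [50,71): 21 bp
  [71,83): 12 bp
  [83,88): 5 bp
  [88,106): 18 bp
  [106,111): 5 bp
  [111,122): 11 bp
  [122,139): 17 bp
  [139,159): 20 bp
  [159,161): 2 bp
  [161,163): 2 bp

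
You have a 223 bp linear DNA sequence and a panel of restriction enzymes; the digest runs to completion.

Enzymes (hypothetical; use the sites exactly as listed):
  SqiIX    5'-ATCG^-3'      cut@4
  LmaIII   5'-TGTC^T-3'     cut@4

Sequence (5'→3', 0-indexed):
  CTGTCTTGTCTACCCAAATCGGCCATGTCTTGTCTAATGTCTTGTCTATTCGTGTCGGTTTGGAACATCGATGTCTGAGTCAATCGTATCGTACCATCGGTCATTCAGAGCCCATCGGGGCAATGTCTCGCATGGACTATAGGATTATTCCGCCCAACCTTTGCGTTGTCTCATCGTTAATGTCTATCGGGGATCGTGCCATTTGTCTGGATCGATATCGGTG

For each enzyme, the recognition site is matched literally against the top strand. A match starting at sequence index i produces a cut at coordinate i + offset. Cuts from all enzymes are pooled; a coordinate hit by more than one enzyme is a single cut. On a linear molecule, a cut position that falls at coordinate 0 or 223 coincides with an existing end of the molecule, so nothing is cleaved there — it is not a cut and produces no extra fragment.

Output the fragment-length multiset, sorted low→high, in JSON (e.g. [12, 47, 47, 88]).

Per-enzyme occurrences:
  SqiIX (ATCG, off=4): starts [17, 66, 82, 87, 95, 113, 172, 185, 192, 210, 216] → cuts [21, 70, 86, 91, 99, 117, 176, 189, 196, 214, 220]
  LmaIII (TGTCT, off=4): starts [1, 6, 25, 30, 37, 42, 71, 123, 166, 180, 203] → cuts [5, 10, 29, 34, 41, 46, 75, 127, 170, 184, 207]

All cut coordinates (distinct, sorted): [5, 10, 21, 29, 34, 41, 46, 70, 75, 86, 91, 99, 117, 127, 170, 176, 184, 189, 196, 207, 214, 220]

Fragment lengths:
  [0,5): 5 bp
  [5,10): 5 bp
  [10,21): 11 bp
  [21,29): 8 bp
  [29,34): 5 bp
  [34,41): 7 bp
  [41,46): 5 bp
  [46,70): 24 bp
  [70,75): 5 bp
  [75,86): 11 bp
  [86,91): 5 bp
  [91,99): 8 bp
  [99,117): 18 bp
  [117,127): 10 bp
  [127,170): 43 bp
  [170,176): 6 bp
  [176,184): 8 bp
  [184,189): 5 bp
  [189,196): 7 bp
  [196,207): 11 bp
  [207,214): 7 bp
  [214,220): 6 bp
  [220,223): 3 bp

[3,5,5,5,5,5,5,5,6,6,7,7,7,8,8,8,10,11,11,11,18,24,43]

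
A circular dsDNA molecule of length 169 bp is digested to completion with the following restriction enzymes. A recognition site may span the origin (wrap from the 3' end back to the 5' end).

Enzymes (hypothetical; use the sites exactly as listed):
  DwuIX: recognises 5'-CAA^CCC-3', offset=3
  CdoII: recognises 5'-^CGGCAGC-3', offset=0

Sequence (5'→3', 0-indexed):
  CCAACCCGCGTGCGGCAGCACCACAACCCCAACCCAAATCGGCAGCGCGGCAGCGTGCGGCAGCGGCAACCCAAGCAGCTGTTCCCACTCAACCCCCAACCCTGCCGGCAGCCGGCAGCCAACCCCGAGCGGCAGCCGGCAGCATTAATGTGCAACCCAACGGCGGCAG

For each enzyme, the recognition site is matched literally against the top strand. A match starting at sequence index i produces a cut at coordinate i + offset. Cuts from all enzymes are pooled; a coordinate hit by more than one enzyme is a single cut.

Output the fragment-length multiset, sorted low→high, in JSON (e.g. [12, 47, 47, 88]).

Site scan:
  DwuIX (CAACCC, off=3): starts [1, 23, 29, 66, 89, 96, 119, 152] → cuts [4, 26, 32, 69, 92, 99, 122, 155]
  CdoII (CGGCAGC, off=0): starts [12, 39, 47, 57, 105, 112, 129, 136, 163] → cuts [12, 39, 47, 57, 105, 112, 129, 136, 163]

All cut coordinates (distinct, sorted): [4, 12, 26, 32, 39, 47, 57, 69, 92, 99, 105, 112, 122, 129, 136, 155, 163]

Fragment lengths:
  4→12: 8 bp
  12→26: 14 bp
  26→32: 6 bp
  32→39: 7 bp
  39→47: 8 bp
  47→57: 10 bp
  57→69: 12 bp
  69→92: 23 bp
  92→99: 7 bp
  99→105: 6 bp
  105→112: 7 bp
  112→122: 10 bp
  122→129: 7 bp
  129→136: 7 bp
  136→155: 19 bp
  155→163: 8 bp
  163→4 (wrap): 169-163+4 = 10 bp

[6,6,7,7,7,7,7,8,8,8,10,10,10,12,14,19,23]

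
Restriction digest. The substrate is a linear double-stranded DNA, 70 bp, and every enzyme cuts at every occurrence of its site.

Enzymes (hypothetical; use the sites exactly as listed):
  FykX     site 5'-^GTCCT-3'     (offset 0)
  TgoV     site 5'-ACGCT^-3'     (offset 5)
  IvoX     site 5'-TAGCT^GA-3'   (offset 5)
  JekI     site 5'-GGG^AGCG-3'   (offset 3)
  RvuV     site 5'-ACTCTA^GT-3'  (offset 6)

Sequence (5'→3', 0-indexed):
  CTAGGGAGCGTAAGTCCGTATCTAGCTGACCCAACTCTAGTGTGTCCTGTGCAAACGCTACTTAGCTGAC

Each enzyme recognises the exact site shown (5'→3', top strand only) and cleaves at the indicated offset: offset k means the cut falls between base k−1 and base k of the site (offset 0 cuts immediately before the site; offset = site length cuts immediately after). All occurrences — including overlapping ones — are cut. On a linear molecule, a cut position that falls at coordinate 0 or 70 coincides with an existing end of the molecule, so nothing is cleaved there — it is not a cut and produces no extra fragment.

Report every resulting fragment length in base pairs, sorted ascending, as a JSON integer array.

Scan for sites:
  FykX (GTCCT, off=0): starts [43] → cuts [43]
  TgoV (ACGCT, off=5): starts [54] → cuts [59]
  IvoX (TAGCTGA, off=5): starts [22, 62] → cuts [27, 67]
  JekI (GGGAGCG, off=3): starts [3] → cuts [6]
  RvuV (ACTCTAGT, off=6): starts [33] → cuts [39]

Pooled cuts: [6, 27, 39, 43, 59, 67]

Fragment lengths:
  [0,6): 6 bp
  [6,27): 21 bp
  [27,39): 12 bp
  [39,43): 4 bp
  [43,59): 16 bp
  [59,67): 8 bp
  [67,70): 3 bp

[3,4,6,8,12,16,21]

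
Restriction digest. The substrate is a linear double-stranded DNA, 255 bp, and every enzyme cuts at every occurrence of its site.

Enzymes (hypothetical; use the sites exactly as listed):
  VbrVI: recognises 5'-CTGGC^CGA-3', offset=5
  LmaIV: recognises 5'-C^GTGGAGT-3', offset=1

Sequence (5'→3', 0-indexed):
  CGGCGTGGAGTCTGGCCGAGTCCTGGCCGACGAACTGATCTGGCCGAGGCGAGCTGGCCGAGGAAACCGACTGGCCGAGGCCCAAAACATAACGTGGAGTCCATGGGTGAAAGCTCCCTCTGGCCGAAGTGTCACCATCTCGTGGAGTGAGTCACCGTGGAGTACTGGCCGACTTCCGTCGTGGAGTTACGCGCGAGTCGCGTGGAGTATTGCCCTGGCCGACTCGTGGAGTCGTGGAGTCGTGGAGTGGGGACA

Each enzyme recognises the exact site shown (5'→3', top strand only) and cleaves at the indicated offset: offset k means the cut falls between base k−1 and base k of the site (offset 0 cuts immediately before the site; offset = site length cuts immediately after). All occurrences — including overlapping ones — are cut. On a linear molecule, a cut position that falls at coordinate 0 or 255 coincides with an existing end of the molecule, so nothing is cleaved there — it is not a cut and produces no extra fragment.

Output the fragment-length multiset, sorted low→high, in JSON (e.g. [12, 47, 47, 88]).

[4,6,8,8,11,11,12,13,14,14,15,17,17,17,18,18,21,31]

Site scan:
  VbrVI CTGGCCGA/5: at [11, 22, 39, 53, 70, 119, 164, 214] ⇒ [16, 27, 44, 58, 75, 124, 169, 219]
  LmaIV CGTGGAGT/1: at [3, 92, 140, 155, 179, 200, 224, 232, 240] ⇒ [4, 93, 141, 156, 180, 201, 225, 233, 241]

All cut coordinates (distinct, sorted): [4, 16, 27, 44, 58, 75, 93, 124, 141, 156, 169, 180, 201, 219, 225, 233, 241]

Fragment lengths:
  [0,4): 4 bp
  [4,16): 12 bp
  [16,27): 11 bp
  [27,44): 17 bp
  [44,58): 14 bp
  [58,75): 17 bp
  [75,93): 18 bp
  [93,124): 31 bp
  [124,141): 17 bp
  [141,156): 15 bp
  [156,169): 13 bp
  [169,180): 11 bp
  [180,201): 21 bp
  [201,219): 18 bp
  [219,225): 6 bp
  [225,233): 8 bp
  [233,241): 8 bp
  [241,255): 14 bp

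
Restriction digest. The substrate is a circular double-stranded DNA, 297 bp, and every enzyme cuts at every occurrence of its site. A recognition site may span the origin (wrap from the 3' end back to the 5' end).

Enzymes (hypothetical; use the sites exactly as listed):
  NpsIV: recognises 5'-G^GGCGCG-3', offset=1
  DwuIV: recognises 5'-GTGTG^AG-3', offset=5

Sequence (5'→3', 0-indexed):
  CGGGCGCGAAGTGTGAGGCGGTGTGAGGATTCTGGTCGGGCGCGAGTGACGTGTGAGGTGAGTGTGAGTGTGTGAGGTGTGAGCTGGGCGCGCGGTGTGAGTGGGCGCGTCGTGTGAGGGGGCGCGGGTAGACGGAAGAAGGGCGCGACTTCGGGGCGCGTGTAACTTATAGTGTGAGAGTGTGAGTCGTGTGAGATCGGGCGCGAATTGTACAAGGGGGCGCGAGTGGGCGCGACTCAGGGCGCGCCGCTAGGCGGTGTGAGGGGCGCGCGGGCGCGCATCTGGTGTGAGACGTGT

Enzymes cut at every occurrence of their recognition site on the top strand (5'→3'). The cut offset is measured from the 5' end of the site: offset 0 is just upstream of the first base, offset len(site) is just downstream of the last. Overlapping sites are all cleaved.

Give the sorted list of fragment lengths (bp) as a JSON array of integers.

[3,4,4,5,6,7,8,8,8,9,10,10,10,11,12,13,13,13,13,13,17,17,19,21,21,22]

Per-enzyme occurrences:
  NpsIV GGGCGCG/1: at [1, 37, 85, 102, 119, 140, 153, 198, 217, 227, 239, 263, 271] ⇒ [2, 38, 86, 103, 120, 141, 154, 199, 218, 228, 240, 264, 272]
  DwuIV GTGTGAG/5: at [10, 20, 50, 61, 69, 76, 94, 111, 171, 179, 188, 256, 284] ⇒ [15, 25, 55, 66, 74, 81, 99, 116, 176, 184, 193, 261, 289]

Pooled cuts: [2, 15, 25, 38, 55, 66, 74, 81, 86, 99, 103, 116, 120, 141, 154, 176, 184, 193, 199, 218, 228, 240, 261, 264, 272, 289]

Fragments:
  2→15: 13 bp
  15→25: 10 bp
  25→38: 13 bp
  38→55: 17 bp
  55→66: 11 bp
  66→74: 8 bp
  74→81: 7 bp
  81→86: 5 bp
  86→99: 13 bp
  99→103: 4 bp
  103→116: 13 bp
  116→120: 4 bp
  120→141: 21 bp
  141→154: 13 bp
  154→176: 22 bp
  176→184: 8 bp
  184→193: 9 bp
  193→199: 6 bp
  199→218: 19 bp
  218→228: 10 bp
  228→240: 12 bp
  240→261: 21 bp
  261→264: 3 bp
  264→272: 8 bp
  272→289: 17 bp
  289→2 (wrap): 297-289+2 = 10 bp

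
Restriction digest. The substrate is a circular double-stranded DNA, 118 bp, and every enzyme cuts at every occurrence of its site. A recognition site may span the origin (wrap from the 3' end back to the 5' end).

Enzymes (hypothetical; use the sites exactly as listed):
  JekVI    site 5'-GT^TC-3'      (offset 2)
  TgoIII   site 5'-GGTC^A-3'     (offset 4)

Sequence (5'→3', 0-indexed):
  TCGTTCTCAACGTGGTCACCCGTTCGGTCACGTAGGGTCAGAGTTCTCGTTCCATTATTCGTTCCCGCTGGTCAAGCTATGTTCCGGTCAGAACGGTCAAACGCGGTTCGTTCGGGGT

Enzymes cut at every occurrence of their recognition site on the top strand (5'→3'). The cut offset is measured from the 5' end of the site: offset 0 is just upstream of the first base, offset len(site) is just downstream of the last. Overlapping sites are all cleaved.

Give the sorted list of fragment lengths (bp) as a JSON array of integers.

[4,4,5,6,6,6,7,7,9,9,9,10,11,12,13]

Per-enzyme occurrences:
  JekVI (GTTC, off=2): starts [2, 21, 42, 48, 60, 80, 105, 109, 116] → cuts [0, 4, 23, 44, 50, 62, 82, 107, 111]
  TgoIII (GGTCA, off=4): starts [13, 25, 35, 69, 85, 94] → cuts [17, 29, 39, 73, 89, 98]

All cut coordinates (distinct, sorted): [0, 4, 17, 23, 29, 39, 44, 50, 62, 73, 82, 89, 98, 107, 111]

Fragment lengths:
  0→4: 4 bp
  4→17: 13 bp
  17→23: 6 bp
  23→29: 6 bp
  29→39: 10 bp
  39→44: 5 bp
  44→50: 6 bp
  50→62: 12 bp
  62→73: 11 bp
  73→82: 9 bp
  82→89: 7 bp
  89→98: 9 bp
  98→107: 9 bp
  107→111: 4 bp
  111→0 (wrap): 118-111+0 = 7 bp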